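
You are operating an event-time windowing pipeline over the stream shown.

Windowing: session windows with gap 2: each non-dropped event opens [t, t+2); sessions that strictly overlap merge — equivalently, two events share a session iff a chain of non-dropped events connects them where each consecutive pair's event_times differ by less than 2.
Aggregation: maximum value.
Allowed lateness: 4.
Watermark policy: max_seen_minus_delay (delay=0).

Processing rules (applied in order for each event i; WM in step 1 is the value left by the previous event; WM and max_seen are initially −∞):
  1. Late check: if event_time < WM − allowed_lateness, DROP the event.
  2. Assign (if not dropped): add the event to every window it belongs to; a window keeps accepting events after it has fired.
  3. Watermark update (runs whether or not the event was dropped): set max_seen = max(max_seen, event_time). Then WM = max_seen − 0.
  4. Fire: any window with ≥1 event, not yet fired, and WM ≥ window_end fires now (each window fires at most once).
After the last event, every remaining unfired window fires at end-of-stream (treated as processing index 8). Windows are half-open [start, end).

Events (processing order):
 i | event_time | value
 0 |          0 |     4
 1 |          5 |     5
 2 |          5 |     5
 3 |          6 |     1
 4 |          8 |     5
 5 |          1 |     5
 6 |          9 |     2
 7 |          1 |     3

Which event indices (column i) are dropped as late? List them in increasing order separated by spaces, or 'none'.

5 7

i=0 t=0 v=4: → [0,2); WM=0
i=1 t=5 v=5: → [5,7); WM=5
i=2 t=5 v=5: → [5,7); WM=5
i=3 t=6 v=1: → [5,8); WM=6
i=4 t=8 v=5: → [8,10); WM=8
i=5 t=1 v=5: DROP (t<8-4); WM=8
i=6 t=9 v=2: → [8,11); WM=9
i=7 t=1 v=3: DROP (t<9-4); WM=9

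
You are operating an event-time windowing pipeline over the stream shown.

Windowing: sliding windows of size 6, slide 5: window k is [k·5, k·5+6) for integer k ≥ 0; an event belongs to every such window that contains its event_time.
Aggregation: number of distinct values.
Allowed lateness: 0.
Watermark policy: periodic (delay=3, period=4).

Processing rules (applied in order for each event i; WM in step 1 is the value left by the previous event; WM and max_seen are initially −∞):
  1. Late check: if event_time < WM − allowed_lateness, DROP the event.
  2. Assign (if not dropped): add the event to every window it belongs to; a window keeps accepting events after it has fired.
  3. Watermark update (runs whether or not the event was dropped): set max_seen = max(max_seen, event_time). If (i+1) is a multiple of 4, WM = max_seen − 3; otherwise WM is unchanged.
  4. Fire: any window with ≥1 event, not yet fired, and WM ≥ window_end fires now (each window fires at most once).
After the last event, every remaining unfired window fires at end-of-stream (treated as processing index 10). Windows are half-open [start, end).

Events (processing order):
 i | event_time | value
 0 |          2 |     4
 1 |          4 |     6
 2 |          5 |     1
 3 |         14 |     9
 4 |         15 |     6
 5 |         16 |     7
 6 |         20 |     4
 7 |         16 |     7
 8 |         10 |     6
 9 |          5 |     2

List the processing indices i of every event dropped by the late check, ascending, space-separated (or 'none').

8 9

i=0 t=2 v=4: → [0,6); WM=−∞
i=1 t=4 v=6: → [0,6); WM=−∞
i=2 t=5 v=1: → [5,11),[0,6); WM=−∞
i=3 t=14 v=9: → [10,16); WM=11; [0,6) fires=3 [5,11) fires=1
i=4 t=15 v=6: → [15,21),[10,16); WM=11
i=5 t=16 v=7: → [15,21); WM=11
i=6 t=20 v=4: → [20,26),[15,21); WM=11
i=7 t=16 v=7: → [15,21); WM=17; [10,16) fires=2
i=8 t=10 v=6: DROP (t<17-0); WM=17
i=9 t=5 v=2: DROP (t<17-0); WM=17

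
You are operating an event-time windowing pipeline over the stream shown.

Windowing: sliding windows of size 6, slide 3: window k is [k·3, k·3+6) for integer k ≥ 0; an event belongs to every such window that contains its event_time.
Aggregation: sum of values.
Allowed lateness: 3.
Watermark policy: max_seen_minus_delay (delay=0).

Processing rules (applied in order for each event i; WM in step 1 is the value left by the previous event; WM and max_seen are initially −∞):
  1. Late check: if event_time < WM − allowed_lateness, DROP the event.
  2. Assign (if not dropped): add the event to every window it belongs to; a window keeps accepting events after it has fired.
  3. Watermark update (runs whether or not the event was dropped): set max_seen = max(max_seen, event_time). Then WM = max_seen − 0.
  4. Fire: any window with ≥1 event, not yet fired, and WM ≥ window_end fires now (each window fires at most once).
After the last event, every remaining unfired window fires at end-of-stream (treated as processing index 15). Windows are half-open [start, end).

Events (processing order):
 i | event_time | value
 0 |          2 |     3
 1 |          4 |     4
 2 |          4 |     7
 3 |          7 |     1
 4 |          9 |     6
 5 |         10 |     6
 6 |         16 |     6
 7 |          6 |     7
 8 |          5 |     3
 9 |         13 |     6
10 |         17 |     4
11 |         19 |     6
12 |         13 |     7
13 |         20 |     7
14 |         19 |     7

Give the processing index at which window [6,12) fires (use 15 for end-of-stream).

6

i=0 t=2 v=3: → [0,6); WM=2
i=1 t=4 v=4: → [3,9),[0,6); WM=4
i=2 t=4 v=7: → [3,9),[0,6); WM=4
i=3 t=7 v=1: → [6,12),[3,9); WM=7; [0,6) fires=14
i=4 t=9 v=6: → [9,15),[6,12); WM=9; [3,9) fires=12
i=5 t=10 v=6: → [9,15),[6,12); WM=10
i=6 t=16 v=6: → [15,21),[12,18); WM=16; [6,12) fires=13 [9,15) fires=12
i=7 t=6 v=7: DROP (t<16-3); WM=16
i=8 t=5 v=3: DROP (t<16-3); WM=16
i=9 t=13 v=6: → [12,18),[9,15); WM=16
i=10 t=17 v=4: → [15,21),[12,18); WM=17
i=11 t=19 v=6: → [18,24),[15,21); WM=19; [12,18) fires=16
i=12 t=13 v=7: DROP (t<19-3); WM=19
i=13 t=20 v=7: → [18,24),[15,21); WM=20
i=14 t=19 v=7: → [18,24),[15,21); WM=20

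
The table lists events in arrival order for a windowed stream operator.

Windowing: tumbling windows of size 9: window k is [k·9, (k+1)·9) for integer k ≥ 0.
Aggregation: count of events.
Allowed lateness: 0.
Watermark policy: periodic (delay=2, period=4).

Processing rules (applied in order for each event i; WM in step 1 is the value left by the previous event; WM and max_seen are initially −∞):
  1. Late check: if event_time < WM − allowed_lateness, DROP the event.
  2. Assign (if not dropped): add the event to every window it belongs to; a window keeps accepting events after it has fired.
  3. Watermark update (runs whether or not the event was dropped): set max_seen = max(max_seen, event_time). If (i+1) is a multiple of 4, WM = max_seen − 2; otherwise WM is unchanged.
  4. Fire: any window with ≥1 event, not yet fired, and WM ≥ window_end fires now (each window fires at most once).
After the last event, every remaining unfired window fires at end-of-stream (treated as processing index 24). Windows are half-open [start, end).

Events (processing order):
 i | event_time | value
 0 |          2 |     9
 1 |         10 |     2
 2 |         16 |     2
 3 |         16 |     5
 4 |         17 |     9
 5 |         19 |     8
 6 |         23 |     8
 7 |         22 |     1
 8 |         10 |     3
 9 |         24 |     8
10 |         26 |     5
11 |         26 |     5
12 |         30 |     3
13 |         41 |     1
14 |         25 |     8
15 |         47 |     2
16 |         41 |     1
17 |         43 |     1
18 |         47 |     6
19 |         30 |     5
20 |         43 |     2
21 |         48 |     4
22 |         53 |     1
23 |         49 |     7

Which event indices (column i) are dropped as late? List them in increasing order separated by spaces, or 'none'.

i=0 t=2 v=9: → [0,9); WM=−∞
i=1 t=10 v=2: → [9,18); WM=−∞
i=2 t=16 v=2: → [9,18); WM=−∞
i=3 t=16 v=5: → [9,18); WM=14; [0,9) fires=1
i=4 t=17 v=9: → [9,18); WM=14
i=5 t=19 v=8: → [18,27); WM=14
i=6 t=23 v=8: → [18,27); WM=14
i=7 t=22 v=1: → [18,27); WM=21; [9,18) fires=4
i=8 t=10 v=3: DROP (t<21-0); WM=21
i=9 t=24 v=8: → [18,27); WM=21
i=10 t=26 v=5: → [18,27); WM=21
i=11 t=26 v=5: → [18,27); WM=24
i=12 t=30 v=3: → [27,36); WM=24
i=13 t=41 v=1: → [36,45); WM=24
i=14 t=25 v=8: → [18,27); WM=24
i=15 t=47 v=2: → [45,54); WM=45; [18,27) fires=7 [27,36) fires=1 [36,45) fires=1
i=16 t=41 v=1: DROP (t<45-0); WM=45
i=17 t=43 v=1: DROP (t<45-0); WM=45
i=18 t=47 v=6: → [45,54); WM=45
i=19 t=30 v=5: DROP (t<45-0); WM=45
i=20 t=43 v=2: DROP (t<45-0); WM=45
i=21 t=48 v=4: → [45,54); WM=45
i=22 t=53 v=1: → [45,54); WM=45
i=23 t=49 v=7: → [45,54); WM=51

8 16 17 19 20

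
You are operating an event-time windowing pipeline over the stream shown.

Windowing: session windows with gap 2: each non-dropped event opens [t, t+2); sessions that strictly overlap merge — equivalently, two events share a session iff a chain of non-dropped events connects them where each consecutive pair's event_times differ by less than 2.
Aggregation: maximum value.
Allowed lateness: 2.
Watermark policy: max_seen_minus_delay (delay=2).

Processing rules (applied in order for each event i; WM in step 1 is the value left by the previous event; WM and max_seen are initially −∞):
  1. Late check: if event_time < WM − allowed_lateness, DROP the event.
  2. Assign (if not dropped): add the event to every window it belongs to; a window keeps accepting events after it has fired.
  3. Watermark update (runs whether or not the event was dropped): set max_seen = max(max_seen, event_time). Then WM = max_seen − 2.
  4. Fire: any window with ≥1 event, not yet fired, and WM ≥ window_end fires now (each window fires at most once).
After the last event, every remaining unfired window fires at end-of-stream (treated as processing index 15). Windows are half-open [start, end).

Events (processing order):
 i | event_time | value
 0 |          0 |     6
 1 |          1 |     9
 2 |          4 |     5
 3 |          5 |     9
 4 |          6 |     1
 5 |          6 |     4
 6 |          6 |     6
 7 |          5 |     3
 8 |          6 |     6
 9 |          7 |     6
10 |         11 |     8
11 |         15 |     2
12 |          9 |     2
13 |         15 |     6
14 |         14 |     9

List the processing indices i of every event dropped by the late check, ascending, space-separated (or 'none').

12

i=0 t=0 v=6: → [0,2); WM=-2
i=1 t=1 v=9: → [0,3); WM=-1
i=2 t=4 v=5: → [4,6); WM=2
i=3 t=5 v=9: → [4,7); WM=3
i=4 t=6 v=1: → [4,8); WM=4
i=5 t=6 v=4: → [4,8); WM=4
i=6 t=6 v=6: → [4,8); WM=4
i=7 t=5 v=3: → [4,8); WM=4
i=8 t=6 v=6: → [4,8); WM=4
i=9 t=7 v=6: → [4,9); WM=5
i=10 t=11 v=8: → [11,13); WM=9
i=11 t=15 v=2: → [15,17); WM=13
i=12 t=9 v=2: DROP (t<13-2); WM=13
i=13 t=15 v=6: → [15,17); WM=13
i=14 t=14 v=9: → [14,17); WM=13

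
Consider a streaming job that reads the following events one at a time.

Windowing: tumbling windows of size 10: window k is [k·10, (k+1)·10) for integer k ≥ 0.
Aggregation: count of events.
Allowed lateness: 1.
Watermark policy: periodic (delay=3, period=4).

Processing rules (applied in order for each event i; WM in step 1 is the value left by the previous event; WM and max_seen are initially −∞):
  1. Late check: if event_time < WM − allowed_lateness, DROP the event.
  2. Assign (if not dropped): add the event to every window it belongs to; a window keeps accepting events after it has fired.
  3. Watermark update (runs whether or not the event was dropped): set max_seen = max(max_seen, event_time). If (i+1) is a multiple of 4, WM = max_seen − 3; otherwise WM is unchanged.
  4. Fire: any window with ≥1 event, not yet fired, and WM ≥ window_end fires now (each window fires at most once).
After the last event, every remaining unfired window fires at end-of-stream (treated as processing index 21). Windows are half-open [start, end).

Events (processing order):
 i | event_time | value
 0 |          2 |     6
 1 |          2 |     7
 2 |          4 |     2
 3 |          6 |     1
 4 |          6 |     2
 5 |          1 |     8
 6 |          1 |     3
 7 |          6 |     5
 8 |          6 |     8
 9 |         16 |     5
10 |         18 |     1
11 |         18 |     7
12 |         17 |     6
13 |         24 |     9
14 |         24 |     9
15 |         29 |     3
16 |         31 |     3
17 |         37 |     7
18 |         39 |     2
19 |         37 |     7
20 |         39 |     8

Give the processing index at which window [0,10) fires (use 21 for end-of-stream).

11

i=0 t=2 v=6: → [0,10); WM=−∞
i=1 t=2 v=7: → [0,10); WM=−∞
i=2 t=4 v=2: → [0,10); WM=−∞
i=3 t=6 v=1: → [0,10); WM=3
i=4 t=6 v=2: → [0,10); WM=3
i=5 t=1 v=8: DROP (t<3-1); WM=3
i=6 t=1 v=3: DROP (t<3-1); WM=3
i=7 t=6 v=5: → [0,10); WM=3
i=8 t=6 v=8: → [0,10); WM=3
i=9 t=16 v=5: → [10,20); WM=3
i=10 t=18 v=1: → [10,20); WM=3
i=11 t=18 v=7: → [10,20); WM=15; [0,10) fires=7
i=12 t=17 v=6: → [10,20); WM=15
i=13 t=24 v=9: → [20,30); WM=15
i=14 t=24 v=9: → [20,30); WM=15
i=15 t=29 v=3: → [20,30); WM=26; [10,20) fires=4
i=16 t=31 v=3: → [30,40); WM=26
i=17 t=37 v=7: → [30,40); WM=26
i=18 t=39 v=2: → [30,40); WM=26
i=19 t=37 v=7: → [30,40); WM=36; [20,30) fires=3
i=20 t=39 v=8: → [30,40); WM=36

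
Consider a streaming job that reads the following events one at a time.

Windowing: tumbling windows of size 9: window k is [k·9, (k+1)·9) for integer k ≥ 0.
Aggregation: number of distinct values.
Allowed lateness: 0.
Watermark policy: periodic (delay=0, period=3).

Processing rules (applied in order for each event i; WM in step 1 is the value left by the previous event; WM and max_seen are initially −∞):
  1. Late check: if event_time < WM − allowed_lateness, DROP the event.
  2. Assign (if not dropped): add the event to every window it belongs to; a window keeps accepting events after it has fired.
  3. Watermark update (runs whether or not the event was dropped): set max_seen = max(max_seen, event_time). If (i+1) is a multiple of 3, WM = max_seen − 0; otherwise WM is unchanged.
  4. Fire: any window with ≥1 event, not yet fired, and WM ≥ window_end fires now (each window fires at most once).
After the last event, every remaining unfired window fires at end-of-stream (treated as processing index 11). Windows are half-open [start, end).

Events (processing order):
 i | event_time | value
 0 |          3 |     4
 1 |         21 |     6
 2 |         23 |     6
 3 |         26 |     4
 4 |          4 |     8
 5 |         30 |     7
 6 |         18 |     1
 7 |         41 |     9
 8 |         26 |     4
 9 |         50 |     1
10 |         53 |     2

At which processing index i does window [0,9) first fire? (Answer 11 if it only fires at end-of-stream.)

i=0 t=3 v=4: → [0,9); WM=−∞
i=1 t=21 v=6: → [18,27); WM=−∞
i=2 t=23 v=6: → [18,27); WM=23; [0,9) fires=1
i=3 t=26 v=4: → [18,27); WM=23
i=4 t=4 v=8: DROP (t<23-0); WM=23
i=5 t=30 v=7: → [27,36); WM=30; [18,27) fires=2
i=6 t=18 v=1: DROP (t<30-0); WM=30
i=7 t=41 v=9: → [36,45); WM=30
i=8 t=26 v=4: DROP (t<30-0); WM=41; [27,36) fires=1
i=9 t=50 v=1: → [45,54); WM=41
i=10 t=53 v=2: → [45,54); WM=41

2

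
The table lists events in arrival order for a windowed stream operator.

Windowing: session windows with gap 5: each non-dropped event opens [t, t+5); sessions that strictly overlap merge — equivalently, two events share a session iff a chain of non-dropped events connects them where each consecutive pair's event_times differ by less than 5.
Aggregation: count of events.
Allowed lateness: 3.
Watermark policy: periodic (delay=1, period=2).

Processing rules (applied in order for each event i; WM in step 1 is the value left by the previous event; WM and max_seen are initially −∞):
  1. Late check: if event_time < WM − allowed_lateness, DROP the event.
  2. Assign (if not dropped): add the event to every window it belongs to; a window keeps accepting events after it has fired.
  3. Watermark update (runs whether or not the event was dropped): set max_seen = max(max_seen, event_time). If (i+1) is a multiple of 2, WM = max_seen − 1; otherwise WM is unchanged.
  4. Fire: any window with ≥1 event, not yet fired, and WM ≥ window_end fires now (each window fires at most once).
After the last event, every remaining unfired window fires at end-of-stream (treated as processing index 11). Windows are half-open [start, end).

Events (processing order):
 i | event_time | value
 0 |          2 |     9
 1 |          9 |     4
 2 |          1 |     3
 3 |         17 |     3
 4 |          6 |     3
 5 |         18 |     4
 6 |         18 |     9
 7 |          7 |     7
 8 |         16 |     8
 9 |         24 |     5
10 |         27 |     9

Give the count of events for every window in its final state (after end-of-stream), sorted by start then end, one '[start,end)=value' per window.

i=0 t=2 v=9: → [2,7); WM=−∞
i=1 t=9 v=4: → [9,14); WM=8
i=2 t=1 v=3: DROP (t<8-3); WM=8
i=3 t=17 v=3: → [17,22); WM=16
i=4 t=6 v=3: DROP (t<16-3); WM=16
i=5 t=18 v=4: → [17,23); WM=17
i=6 t=18 v=9: → [17,23); WM=17
i=7 t=7 v=7: DROP (t<17-3); WM=17
i=8 t=16 v=8: → [16,23); WM=17
i=9 t=24 v=5: → [24,29); WM=23
i=10 t=27 v=9: → [24,32); WM=23

[2,7)=1 [9,14)=1 [16,23)=4 [24,32)=2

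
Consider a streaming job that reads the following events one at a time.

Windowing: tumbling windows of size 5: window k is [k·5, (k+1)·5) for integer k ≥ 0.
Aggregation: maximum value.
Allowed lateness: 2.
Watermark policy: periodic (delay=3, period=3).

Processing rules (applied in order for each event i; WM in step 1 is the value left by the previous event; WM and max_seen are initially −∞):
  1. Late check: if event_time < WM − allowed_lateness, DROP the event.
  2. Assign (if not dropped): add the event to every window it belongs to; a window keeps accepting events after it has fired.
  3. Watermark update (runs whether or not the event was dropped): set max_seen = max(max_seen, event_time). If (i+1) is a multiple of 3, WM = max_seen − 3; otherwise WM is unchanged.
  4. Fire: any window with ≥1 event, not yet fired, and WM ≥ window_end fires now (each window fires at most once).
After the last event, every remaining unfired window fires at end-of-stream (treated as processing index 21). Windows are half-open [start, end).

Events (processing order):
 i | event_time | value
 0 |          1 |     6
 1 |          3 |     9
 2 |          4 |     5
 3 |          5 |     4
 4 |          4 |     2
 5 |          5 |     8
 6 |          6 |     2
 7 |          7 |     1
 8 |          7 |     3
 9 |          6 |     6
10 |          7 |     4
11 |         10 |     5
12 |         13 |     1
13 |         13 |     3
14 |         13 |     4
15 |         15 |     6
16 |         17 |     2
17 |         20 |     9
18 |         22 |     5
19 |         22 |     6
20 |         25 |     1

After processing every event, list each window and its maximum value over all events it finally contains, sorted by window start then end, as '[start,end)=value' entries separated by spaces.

i=0 t=1 v=6: → [0,5); WM=−∞
i=1 t=3 v=9: → [0,5); WM=−∞
i=2 t=4 v=5: → [0,5); WM=1
i=3 t=5 v=4: → [5,10); WM=1
i=4 t=4 v=2: → [0,5); WM=1
i=5 t=5 v=8: → [5,10); WM=2
i=6 t=6 v=2: → [5,10); WM=2
i=7 t=7 v=1: → [5,10); WM=2
i=8 t=7 v=3: → [5,10); WM=4
i=9 t=6 v=6: → [5,10); WM=4
i=10 t=7 v=4: → [5,10); WM=4
i=11 t=10 v=5: → [10,15); WM=7; [0,5) fires=9
i=12 t=13 v=1: → [10,15); WM=7
i=13 t=13 v=3: → [10,15); WM=7
i=14 t=13 v=4: → [10,15); WM=10; [5,10) fires=8
i=15 t=15 v=6: → [15,20); WM=10
i=16 t=17 v=2: → [15,20); WM=10
i=17 t=20 v=9: → [20,25); WM=17; [10,15) fires=5
i=18 t=22 v=5: → [20,25); WM=17
i=19 t=22 v=6: → [20,25); WM=17
i=20 t=25 v=1: → [25,30); WM=22; [15,20) fires=6

[0,5)=9 [5,10)=8 [10,15)=5 [15,20)=6 [20,25)=9 [25,30)=1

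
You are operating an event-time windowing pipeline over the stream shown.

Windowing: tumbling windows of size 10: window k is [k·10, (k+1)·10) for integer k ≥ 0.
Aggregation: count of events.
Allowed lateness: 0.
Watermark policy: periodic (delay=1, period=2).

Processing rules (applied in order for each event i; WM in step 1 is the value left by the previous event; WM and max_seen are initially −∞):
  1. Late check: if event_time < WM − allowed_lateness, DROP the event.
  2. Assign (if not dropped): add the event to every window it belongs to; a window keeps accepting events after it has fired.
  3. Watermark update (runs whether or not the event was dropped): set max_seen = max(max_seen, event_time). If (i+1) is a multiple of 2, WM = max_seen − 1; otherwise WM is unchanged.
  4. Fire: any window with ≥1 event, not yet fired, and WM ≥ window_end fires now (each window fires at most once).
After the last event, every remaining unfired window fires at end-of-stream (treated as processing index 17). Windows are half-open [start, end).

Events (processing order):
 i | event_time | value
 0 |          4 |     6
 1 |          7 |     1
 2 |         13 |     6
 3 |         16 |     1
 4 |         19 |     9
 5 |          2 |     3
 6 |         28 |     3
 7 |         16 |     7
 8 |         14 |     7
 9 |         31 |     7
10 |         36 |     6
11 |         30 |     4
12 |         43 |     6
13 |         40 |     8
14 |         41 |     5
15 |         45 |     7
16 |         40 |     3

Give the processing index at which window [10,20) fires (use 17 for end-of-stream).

7

i=0 t=4 v=6: → [0,10); WM=−∞
i=1 t=7 v=1: → [0,10); WM=6
i=2 t=13 v=6: → [10,20); WM=6
i=3 t=16 v=1: → [10,20); WM=15; [0,10) fires=2
i=4 t=19 v=9: → [10,20); WM=15
i=5 t=2 v=3: DROP (t<15-0); WM=18
i=6 t=28 v=3: → [20,30); WM=18
i=7 t=16 v=7: DROP (t<18-0); WM=27; [10,20) fires=3
i=8 t=14 v=7: DROP (t<27-0); WM=27
i=9 t=31 v=7: → [30,40); WM=30; [20,30) fires=1
i=10 t=36 v=6: → [30,40); WM=30
i=11 t=30 v=4: → [30,40); WM=35
i=12 t=43 v=6: → [40,50); WM=35
i=13 t=40 v=8: → [40,50); WM=42; [30,40) fires=3
i=14 t=41 v=5: DROP (t<42-0); WM=42
i=15 t=45 v=7: → [40,50); WM=44
i=16 t=40 v=3: DROP (t<44-0); WM=44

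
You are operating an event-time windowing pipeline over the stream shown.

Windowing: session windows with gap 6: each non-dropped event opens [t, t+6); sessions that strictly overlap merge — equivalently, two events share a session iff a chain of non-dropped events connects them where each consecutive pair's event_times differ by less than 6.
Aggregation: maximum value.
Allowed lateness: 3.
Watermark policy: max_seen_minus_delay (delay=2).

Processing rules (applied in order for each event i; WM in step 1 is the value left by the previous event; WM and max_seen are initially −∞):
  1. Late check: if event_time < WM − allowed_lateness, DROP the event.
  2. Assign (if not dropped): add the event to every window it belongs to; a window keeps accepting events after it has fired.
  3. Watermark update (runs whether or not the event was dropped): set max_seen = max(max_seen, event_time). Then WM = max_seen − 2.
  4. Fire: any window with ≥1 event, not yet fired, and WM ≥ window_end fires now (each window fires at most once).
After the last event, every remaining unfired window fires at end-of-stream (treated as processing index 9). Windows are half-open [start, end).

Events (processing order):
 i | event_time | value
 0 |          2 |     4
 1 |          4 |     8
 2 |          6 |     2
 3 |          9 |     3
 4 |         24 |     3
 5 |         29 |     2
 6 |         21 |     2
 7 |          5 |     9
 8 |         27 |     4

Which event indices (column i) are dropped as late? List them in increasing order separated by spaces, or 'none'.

i=0 t=2 v=4: → [2,8); WM=0
i=1 t=4 v=8: → [2,10); WM=2
i=2 t=6 v=2: → [2,12); WM=4
i=3 t=9 v=3: → [2,15); WM=7
i=4 t=24 v=3: → [24,30); WM=22
i=5 t=29 v=2: → [24,35); WM=27
i=6 t=21 v=2: DROP (t<27-3); WM=27
i=7 t=5 v=9: DROP (t<27-3); WM=27
i=8 t=27 v=4: → [24,35); WM=27

6 7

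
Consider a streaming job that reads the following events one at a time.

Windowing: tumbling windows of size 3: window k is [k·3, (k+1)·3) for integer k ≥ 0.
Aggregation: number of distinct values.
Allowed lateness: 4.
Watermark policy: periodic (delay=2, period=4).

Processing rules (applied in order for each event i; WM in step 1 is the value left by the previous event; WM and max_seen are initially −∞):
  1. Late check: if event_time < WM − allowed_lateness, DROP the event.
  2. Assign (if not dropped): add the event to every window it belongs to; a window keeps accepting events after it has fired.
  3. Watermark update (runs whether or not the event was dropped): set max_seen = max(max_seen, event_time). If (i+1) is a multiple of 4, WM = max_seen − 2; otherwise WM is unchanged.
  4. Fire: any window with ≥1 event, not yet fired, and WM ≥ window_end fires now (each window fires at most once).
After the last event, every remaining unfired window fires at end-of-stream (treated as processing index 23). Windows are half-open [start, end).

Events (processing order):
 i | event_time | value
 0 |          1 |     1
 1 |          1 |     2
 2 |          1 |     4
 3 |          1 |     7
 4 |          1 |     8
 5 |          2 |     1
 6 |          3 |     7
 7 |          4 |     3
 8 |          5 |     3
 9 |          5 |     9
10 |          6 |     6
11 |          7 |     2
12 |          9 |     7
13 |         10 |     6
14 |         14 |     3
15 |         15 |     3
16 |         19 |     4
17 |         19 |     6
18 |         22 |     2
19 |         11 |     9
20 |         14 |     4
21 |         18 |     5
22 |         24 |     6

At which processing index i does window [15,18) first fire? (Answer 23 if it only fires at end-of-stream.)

19

i=0 t=1 v=1: → [0,3); WM=−∞
i=1 t=1 v=2: → [0,3); WM=−∞
i=2 t=1 v=4: → [0,3); WM=−∞
i=3 t=1 v=7: → [0,3); WM=-1
i=4 t=1 v=8: → [0,3); WM=-1
i=5 t=2 v=1: → [0,3); WM=-1
i=6 t=3 v=7: → [3,6); WM=-1
i=7 t=4 v=3: → [3,6); WM=2
i=8 t=5 v=3: → [3,6); WM=2
i=9 t=5 v=9: → [3,6); WM=2
i=10 t=6 v=6: → [6,9); WM=2
i=11 t=7 v=2: → [6,9); WM=5; [0,3) fires=5
i=12 t=9 v=7: → [9,12); WM=5
i=13 t=10 v=6: → [9,12); WM=5
i=14 t=14 v=3: → [12,15); WM=5
i=15 t=15 v=3: → [15,18); WM=13; [3,6) fires=3 [6,9) fires=2 [9,12) fires=2
i=16 t=19 v=4: → [18,21); WM=13
i=17 t=19 v=6: → [18,21); WM=13
i=18 t=22 v=2: → [21,24); WM=13
i=19 t=11 v=9: → [9,12); WM=20; [12,15) fires=1 [15,18) fires=1
i=20 t=14 v=4: DROP (t<20-4); WM=20
i=21 t=18 v=5: → [18,21); WM=20
i=22 t=24 v=6: → [24,27); WM=20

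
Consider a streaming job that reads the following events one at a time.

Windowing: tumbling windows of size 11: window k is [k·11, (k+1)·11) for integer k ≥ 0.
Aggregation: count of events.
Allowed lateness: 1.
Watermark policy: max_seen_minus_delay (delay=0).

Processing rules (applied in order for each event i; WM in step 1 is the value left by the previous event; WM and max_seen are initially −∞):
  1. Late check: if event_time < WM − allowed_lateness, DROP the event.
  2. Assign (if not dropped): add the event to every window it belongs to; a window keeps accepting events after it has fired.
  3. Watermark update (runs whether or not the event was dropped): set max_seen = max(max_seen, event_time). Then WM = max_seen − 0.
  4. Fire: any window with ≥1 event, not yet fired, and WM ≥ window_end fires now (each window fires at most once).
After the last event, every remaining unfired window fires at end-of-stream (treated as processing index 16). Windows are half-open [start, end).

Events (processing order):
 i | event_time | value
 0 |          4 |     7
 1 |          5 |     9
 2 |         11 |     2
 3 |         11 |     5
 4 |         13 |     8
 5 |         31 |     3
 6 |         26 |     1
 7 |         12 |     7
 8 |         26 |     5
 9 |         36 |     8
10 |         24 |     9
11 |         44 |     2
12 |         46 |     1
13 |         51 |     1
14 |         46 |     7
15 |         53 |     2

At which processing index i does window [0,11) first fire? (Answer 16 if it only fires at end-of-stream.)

2

i=0 t=4 v=7: → [0,11); WM=4
i=1 t=5 v=9: → [0,11); WM=5
i=2 t=11 v=2: → [11,22); WM=11; [0,11) fires=2
i=3 t=11 v=5: → [11,22); WM=11
i=4 t=13 v=8: → [11,22); WM=13
i=5 t=31 v=3: → [22,33); WM=31; [11,22) fires=3
i=6 t=26 v=1: DROP (t<31-1); WM=31
i=7 t=12 v=7: DROP (t<31-1); WM=31
i=8 t=26 v=5: DROP (t<31-1); WM=31
i=9 t=36 v=8: → [33,44); WM=36; [22,33) fires=1
i=10 t=24 v=9: DROP (t<36-1); WM=36
i=11 t=44 v=2: → [44,55); WM=44; [33,44) fires=1
i=12 t=46 v=1: → [44,55); WM=46
i=13 t=51 v=1: → [44,55); WM=51
i=14 t=46 v=7: DROP (t<51-1); WM=51
i=15 t=53 v=2: → [44,55); WM=53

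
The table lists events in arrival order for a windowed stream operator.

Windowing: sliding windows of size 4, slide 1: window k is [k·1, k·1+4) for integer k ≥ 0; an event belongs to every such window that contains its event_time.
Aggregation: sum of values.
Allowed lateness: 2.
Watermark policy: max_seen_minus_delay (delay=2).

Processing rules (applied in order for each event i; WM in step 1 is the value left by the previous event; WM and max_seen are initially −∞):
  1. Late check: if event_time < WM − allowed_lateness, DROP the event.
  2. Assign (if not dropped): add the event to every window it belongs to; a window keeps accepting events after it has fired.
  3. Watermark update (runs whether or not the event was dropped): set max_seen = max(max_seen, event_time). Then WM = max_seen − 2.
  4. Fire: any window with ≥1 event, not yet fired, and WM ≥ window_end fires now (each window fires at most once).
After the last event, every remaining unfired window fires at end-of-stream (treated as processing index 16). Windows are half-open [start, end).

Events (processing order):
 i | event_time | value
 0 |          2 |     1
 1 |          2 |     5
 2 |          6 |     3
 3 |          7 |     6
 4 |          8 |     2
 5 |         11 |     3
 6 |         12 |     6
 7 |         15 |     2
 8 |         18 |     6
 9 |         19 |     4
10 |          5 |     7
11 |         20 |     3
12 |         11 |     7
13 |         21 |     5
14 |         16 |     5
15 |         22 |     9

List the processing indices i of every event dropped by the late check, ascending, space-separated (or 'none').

10 12 14

i=0 t=2 v=1: → [2,6),[1,5),[0,4); WM=0
i=1 t=2 v=5: → [2,6),[1,5),[0,4); WM=0
i=2 t=6 v=3: → [6,10),[5,9),[4,8),[3,7); WM=4; [0,4) fires=6
i=3 t=7 v=6: → [7,11),[6,10),[5,9),[4,8); WM=5; [1,5) fires=6
i=4 t=8 v=2: → [8,12),[7,11),[6,10),[5,9); WM=6; [2,6) fires=6
i=5 t=11 v=3: → [11,15),[10,14),[9,13),[8,12); WM=9; [3,7) fires=3 [4,8) fires=9 [5,9) fires=11
i=6 t=12 v=6: → [12,16),[11,15),[10,14),[9,13); WM=10; [6,10) fires=11
i=7 t=15 v=2: → [15,19),[14,18),[13,17),[12,16); WM=13; [7,11) fires=8 [8,12) fires=5 [9,13) fires=9
i=8 t=18 v=6: → [18,22),[17,21),[16,20),[15,19); WM=16; [10,14) fires=9 [11,15) fires=9 [12,16) fires=8
i=9 t=19 v=4: → [19,23),[18,22),[17,21),[16,20); WM=17; [13,17) fires=2
i=10 t=5 v=7: DROP (t<17-2); WM=17
i=11 t=20 v=3: → [20,24),[19,23),[18,22),[17,21); WM=18; [14,18) fires=2
i=12 t=11 v=7: DROP (t<18-2); WM=18
i=13 t=21 v=5: → [21,25),[20,24),[19,23),[18,22); WM=19; [15,19) fires=8
i=14 t=16 v=5: DROP (t<19-2); WM=19
i=15 t=22 v=9: → [22,26),[21,25),[20,24),[19,23); WM=20; [16,20) fires=10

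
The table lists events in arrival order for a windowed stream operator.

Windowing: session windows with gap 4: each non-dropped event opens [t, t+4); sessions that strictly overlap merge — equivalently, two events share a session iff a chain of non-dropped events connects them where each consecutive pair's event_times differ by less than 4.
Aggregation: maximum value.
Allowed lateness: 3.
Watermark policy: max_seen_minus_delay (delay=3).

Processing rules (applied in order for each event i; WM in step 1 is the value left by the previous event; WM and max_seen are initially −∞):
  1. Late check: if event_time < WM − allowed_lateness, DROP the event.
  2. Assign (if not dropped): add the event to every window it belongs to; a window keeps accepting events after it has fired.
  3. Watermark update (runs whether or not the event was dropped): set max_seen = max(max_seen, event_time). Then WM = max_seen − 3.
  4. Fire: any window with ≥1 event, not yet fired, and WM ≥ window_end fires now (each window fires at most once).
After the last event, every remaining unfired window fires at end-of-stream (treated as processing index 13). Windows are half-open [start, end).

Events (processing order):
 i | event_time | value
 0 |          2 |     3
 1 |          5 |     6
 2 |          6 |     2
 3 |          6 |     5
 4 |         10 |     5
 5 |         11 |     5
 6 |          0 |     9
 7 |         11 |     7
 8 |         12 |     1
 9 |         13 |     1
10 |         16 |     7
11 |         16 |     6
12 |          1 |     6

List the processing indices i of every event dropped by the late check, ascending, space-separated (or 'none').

i=0 t=2 v=3: → [2,6); WM=-1
i=1 t=5 v=6: → [2,9); WM=2
i=2 t=6 v=2: → [2,10); WM=3
i=3 t=6 v=5: → [2,10); WM=3
i=4 t=10 v=5: → [10,14); WM=7
i=5 t=11 v=5: → [10,15); WM=8
i=6 t=0 v=9: DROP (t<8-3); WM=8
i=7 t=11 v=7: → [10,15); WM=8
i=8 t=12 v=1: → [10,16); WM=9
i=9 t=13 v=1: → [10,17); WM=10
i=10 t=16 v=7: → [10,20); WM=13
i=11 t=16 v=6: → [10,20); WM=13
i=12 t=1 v=6: DROP (t<13-3); WM=13

6 12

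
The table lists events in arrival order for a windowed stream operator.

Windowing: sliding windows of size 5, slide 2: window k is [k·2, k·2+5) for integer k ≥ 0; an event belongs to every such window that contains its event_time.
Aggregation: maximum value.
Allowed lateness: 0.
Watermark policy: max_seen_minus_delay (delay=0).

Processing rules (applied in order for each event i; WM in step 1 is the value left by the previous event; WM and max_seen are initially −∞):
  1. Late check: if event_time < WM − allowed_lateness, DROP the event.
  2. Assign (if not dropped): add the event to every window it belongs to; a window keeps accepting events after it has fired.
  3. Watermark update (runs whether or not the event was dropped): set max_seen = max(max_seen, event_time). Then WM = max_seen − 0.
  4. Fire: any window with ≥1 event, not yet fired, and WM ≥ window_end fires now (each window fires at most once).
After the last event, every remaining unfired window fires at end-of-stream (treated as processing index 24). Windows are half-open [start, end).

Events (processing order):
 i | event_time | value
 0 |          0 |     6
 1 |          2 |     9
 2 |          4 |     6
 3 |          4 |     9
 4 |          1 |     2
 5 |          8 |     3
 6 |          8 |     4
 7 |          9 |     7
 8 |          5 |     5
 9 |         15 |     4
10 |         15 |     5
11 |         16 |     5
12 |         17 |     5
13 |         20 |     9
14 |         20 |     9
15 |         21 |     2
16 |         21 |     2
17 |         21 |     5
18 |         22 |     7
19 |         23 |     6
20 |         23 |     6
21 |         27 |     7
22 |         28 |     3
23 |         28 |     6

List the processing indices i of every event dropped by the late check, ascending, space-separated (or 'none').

i=0 t=0 v=6: → [0,5); WM=0
i=1 t=2 v=9: → [2,7),[0,5); WM=2
i=2 t=4 v=6: → [4,9),[2,7),[0,5); WM=4
i=3 t=4 v=9: → [4,9),[2,7),[0,5); WM=4
i=4 t=1 v=2: DROP (t<4-0); WM=4
i=5 t=8 v=3: → [8,13),[6,11),[4,9); WM=8; [0,5) fires=9 [2,7) fires=9
i=6 t=8 v=4: → [8,13),[6,11),[4,9); WM=8
i=7 t=9 v=7: → [8,13),[6,11); WM=9; [4,9) fires=9
i=8 t=5 v=5: DROP (t<9-0); WM=9
i=9 t=15 v=4: → [14,19),[12,17); WM=15; [6,11) fires=7 [8,13) fires=7
i=10 t=15 v=5: → [14,19),[12,17); WM=15
i=11 t=16 v=5: → [16,21),[14,19),[12,17); WM=16
i=12 t=17 v=5: → [16,21),[14,19); WM=17; [12,17) fires=5
i=13 t=20 v=9: → [20,25),[18,23),[16,21); WM=20; [14,19) fires=5
i=14 t=20 v=9: → [20,25),[18,23),[16,21); WM=20
i=15 t=21 v=2: → [20,25),[18,23); WM=21; [16,21) fires=9
i=16 t=21 v=2: → [20,25),[18,23); WM=21
i=17 t=21 v=5: → [20,25),[18,23); WM=21
i=18 t=22 v=7: → [22,27),[20,25),[18,23); WM=22
i=19 t=23 v=6: → [22,27),[20,25); WM=23; [18,23) fires=9
i=20 t=23 v=6: → [22,27),[20,25); WM=23
i=21 t=27 v=7: → [26,31),[24,29); WM=27; [20,25) fires=9 [22,27) fires=7
i=22 t=28 v=3: → [28,33),[26,31),[24,29); WM=28
i=23 t=28 v=6: → [28,33),[26,31),[24,29); WM=28

4 8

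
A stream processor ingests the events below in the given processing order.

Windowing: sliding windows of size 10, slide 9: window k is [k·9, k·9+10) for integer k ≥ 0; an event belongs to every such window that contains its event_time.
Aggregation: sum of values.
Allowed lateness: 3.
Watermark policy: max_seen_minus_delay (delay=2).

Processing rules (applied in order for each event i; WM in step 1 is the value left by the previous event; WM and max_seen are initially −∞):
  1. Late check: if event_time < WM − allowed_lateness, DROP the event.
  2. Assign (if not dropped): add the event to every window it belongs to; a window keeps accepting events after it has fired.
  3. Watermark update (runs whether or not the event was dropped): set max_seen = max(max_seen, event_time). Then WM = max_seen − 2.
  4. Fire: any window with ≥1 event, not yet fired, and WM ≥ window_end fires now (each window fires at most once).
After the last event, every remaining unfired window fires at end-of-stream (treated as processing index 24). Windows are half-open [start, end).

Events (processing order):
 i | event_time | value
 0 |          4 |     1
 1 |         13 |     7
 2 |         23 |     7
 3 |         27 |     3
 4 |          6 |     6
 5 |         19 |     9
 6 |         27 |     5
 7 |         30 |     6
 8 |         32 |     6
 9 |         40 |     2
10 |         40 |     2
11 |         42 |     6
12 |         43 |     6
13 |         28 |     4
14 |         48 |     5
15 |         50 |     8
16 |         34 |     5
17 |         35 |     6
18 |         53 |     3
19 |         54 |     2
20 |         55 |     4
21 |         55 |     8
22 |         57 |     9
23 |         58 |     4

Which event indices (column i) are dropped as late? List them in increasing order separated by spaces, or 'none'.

4 5 13 16 17

i=0 t=4 v=1: → [0,10); WM=2
i=1 t=13 v=7: → [9,19); WM=11; [0,10) fires=1
i=2 t=23 v=7: → [18,28); WM=21; [9,19) fires=7
i=3 t=27 v=3: → [27,37),[18,28); WM=25
i=4 t=6 v=6: DROP (t<25-3); WM=25
i=5 t=19 v=9: DROP (t<25-3); WM=25
i=6 t=27 v=5: → [27,37),[18,28); WM=25
i=7 t=30 v=6: → [27,37); WM=28; [18,28) fires=15
i=8 t=32 v=6: → [27,37); WM=30
i=9 t=40 v=2: → [36,46); WM=38; [27,37) fires=20
i=10 t=40 v=2: → [36,46); WM=38
i=11 t=42 v=6: → [36,46); WM=40
i=12 t=43 v=6: → [36,46); WM=41
i=13 t=28 v=4: DROP (t<41-3); WM=41
i=14 t=48 v=5: → [45,55); WM=46; [36,46) fires=16
i=15 t=50 v=8: → [45,55); WM=48
i=16 t=34 v=5: DROP (t<48-3); WM=48
i=17 t=35 v=6: DROP (t<48-3); WM=48
i=18 t=53 v=3: → [45,55); WM=51
i=19 t=54 v=2: → [54,64),[45,55); WM=52
i=20 t=55 v=4: → [54,64); WM=53
i=21 t=55 v=8: → [54,64); WM=53
i=22 t=57 v=9: → [54,64); WM=55; [45,55) fires=18
i=23 t=58 v=4: → [54,64); WM=56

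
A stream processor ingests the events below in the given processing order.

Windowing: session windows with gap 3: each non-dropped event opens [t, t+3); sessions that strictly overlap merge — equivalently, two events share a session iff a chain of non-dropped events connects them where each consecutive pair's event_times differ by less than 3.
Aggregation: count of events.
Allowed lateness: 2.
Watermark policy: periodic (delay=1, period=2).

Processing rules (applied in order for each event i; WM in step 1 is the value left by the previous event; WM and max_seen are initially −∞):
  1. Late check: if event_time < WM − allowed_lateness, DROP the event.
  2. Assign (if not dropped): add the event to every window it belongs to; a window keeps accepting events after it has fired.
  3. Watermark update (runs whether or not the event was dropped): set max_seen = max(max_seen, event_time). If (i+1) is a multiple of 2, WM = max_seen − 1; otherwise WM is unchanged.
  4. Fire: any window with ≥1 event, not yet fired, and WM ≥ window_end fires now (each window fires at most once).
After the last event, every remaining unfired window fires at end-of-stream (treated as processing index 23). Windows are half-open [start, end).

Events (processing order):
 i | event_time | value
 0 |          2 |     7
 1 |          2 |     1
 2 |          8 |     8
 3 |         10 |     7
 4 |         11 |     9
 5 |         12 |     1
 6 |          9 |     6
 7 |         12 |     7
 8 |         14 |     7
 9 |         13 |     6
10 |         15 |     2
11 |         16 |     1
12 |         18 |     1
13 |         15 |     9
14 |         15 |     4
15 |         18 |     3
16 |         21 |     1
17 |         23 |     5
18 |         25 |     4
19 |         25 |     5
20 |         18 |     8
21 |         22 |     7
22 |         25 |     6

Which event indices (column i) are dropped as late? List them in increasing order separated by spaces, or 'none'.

i=0 t=2 v=7: → [2,5); WM=−∞
i=1 t=2 v=1: → [2,5); WM=1
i=2 t=8 v=8: → [8,11); WM=1
i=3 t=10 v=7: → [8,13); WM=9
i=4 t=11 v=9: → [8,14); WM=9
i=5 t=12 v=1: → [8,15); WM=11
i=6 t=9 v=6: → [8,15); WM=11
i=7 t=12 v=7: → [8,15); WM=11
i=8 t=14 v=7: → [8,17); WM=11
i=9 t=13 v=6: → [8,17); WM=13
i=10 t=15 v=2: → [8,18); WM=13
i=11 t=16 v=1: → [8,19); WM=15
i=12 t=18 v=1: → [8,21); WM=15
i=13 t=15 v=9: → [8,21); WM=17
i=14 t=15 v=4: → [8,21); WM=17
i=15 t=18 v=3: → [8,21); WM=17
i=16 t=21 v=1: → [21,24); WM=17
i=17 t=23 v=5: → [21,26); WM=22
i=18 t=25 v=4: → [21,28); WM=22
i=19 t=25 v=5: → [21,28); WM=24
i=20 t=18 v=8: DROP (t<24-2); WM=24
i=21 t=22 v=7: → [21,28); WM=24
i=22 t=25 v=6: → [21,28); WM=24

20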